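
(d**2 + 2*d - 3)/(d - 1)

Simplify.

Factor: d**2 + 2*d - 3 = (d + 3)*(d - 1)
Cancel the common factor (d - 1).

d + 3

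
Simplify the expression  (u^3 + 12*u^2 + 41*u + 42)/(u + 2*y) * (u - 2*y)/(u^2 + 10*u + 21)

Factor: u^3 + 12*u^2 + 41*u + 42 = (u + 2)*(u + 3)*(u + 7);  u^2 + 10*u + 21 = (u + 3)*(u + 7)
Cancel the common factors (u + 3), (u + 7).

(u^2 - 2*u*y + 2*u - 4*y)/(u + 2*y)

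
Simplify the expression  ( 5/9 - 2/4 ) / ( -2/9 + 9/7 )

Numerator: 5/9 - 2/4 = 1/18
Denominator: -2/9 + 9/7 = 67/63
Divide: (1/18) · (63/67) = 7/134

7/134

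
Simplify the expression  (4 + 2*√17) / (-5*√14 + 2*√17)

(-5*√238 - 10*√14 - 34 - 4*√17)/141

Multiply numerator and denominator by 2*√17 + 5*√14.
Denominator becomes -282; numerator becomes 8*√17 + 68 + 20*√14 + 10*√238.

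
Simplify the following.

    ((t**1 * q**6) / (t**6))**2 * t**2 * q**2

q**14/t**8

Inside the bracket: (t**-5) * q**6
Raise to the power 2: (t**-10) * q**12
Multiply by t**2 * q**2: add exponents.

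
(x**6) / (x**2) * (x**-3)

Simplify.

Quotient: x**4
Multiply by (x**-3): add exponents.

x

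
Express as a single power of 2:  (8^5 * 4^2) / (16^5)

2^(-1)

8^5 = 2^15; 4^2 = 2^4; 16^5 = 2^20
Combine exponents: 2^(-1)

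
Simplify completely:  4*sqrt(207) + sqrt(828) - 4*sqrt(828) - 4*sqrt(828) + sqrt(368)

-26*sqrt(23)

4*sqrt(207) = 12*sqrt(23); sqrt(828) = 6*sqrt(23); 4*sqrt(828) = 24*sqrt(23); 4*sqrt(828) = 24*sqrt(23); sqrt(368) = 4*sqrt(23)
Combine: (12 + 6 - 24 - 24 + 4)·sqrt(23) = -26*sqrt(23)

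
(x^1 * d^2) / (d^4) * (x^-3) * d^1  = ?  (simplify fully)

Quotient: x^1 * (d^-2)
Multiply by (x^-3) * d^1: add exponents.

1/(d*x^2)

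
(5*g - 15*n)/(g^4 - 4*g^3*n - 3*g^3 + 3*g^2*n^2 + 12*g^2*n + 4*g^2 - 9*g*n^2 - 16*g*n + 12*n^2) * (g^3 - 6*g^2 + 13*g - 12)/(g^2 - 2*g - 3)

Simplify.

5/(g^2 - g*n + g - n)

Factor: 5*g - 15*n = 5*(g - 3*n);  g^4 - 4*g^3*n - 3*g^3 + 3*g^2*n^2 + 12*g^2*n + 4*g^2 - 9*g*n^2 - 16*g*n + 12*n^2 = (g - 3*n)*(g - n)*(g^2 - 3*g + 4);  g^3 - 6*g^2 + 13*g - 12 = (g^2 - 3*g + 4)*(g - 3);  g^2 - 2*g - 3 = (g + 1)*(g - 3)
Cancel the common factors (g^2 - 3*g + 4), (g - 3*n), (g - 3).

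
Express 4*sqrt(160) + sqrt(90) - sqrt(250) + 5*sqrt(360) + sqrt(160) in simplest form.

48*sqrt(10)

4*sqrt(160) = 16*sqrt(10); sqrt(90) = 3*sqrt(10); sqrt(250) = 5*sqrt(10); 5*sqrt(360) = 30*sqrt(10); sqrt(160) = 4*sqrt(10)
Combine: (16 + 3 - 5 + 30 + 4)·sqrt(10) = 48*sqrt(10)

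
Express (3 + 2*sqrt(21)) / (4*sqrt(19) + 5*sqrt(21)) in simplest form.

Multiply numerator and denominator by -4*sqrt(19) + 5*sqrt(21).
Denominator becomes 221; numerator becomes -8*sqrt(399) - 12*sqrt(19) + 15*sqrt(21) + 210.

(-8*sqrt(399) - 12*sqrt(19) + 15*sqrt(21) + 210)/221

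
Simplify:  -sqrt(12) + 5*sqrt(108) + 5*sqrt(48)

48*sqrt(3)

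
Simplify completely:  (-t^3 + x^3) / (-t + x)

t^2 + t*x + x^2

x^3 - t^3 = (-t + x)(t^2 + t*x + x^2).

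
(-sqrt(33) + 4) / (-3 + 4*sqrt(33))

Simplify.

Multiply numerator and denominator by -4*sqrt(33) - 3.
Denominator becomes -519; numerator becomes -13*sqrt(33) + 120.

(-120 + 13*sqrt(33))/519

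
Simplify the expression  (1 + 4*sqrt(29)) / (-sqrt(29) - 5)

Multiply numerator and denominator by -5 + sqrt(29).
Denominator becomes -4; numerator becomes -19*sqrt(29) + 111.

(-111 + 19*sqrt(29))/4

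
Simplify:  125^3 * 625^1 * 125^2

5^19

125^3 = 5^9; 625^1 = 5^4; 125^2 = 5^6
Combine exponents: 5^19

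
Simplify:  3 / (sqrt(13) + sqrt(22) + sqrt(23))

(-3*sqrt(6578) + 18*sqrt(23) + 21*sqrt(22) + 48*sqrt(13))/500

Group as (sqrt(22) + sqrt(23)) + sqrt(13); multiply by (sqrt(22) + sqrt(23)) - sqrt(13), then rationalise the remaining surd.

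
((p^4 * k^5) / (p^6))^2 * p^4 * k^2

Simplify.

Inside the bracket: (p^-2) * k^5
Raise to the power 2: (p^-4) * k^10
Multiply by p^4 * k^2: add exponents.

k^12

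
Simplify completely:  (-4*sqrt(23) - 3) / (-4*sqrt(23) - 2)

(2*sqrt(23) + 181)/182

Multiply numerator and denominator by -2 + 4*sqrt(23).
Denominator becomes -364; numerator becomes -362 - 4*sqrt(23).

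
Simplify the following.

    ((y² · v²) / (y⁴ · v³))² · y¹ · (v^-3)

1/(v⁵*y³)

Inside the bracket: (y^-2) · (v^-1)
Raise to the power 2: (y^-4) · (v^-2)
Multiply by y¹ · (v^-3): add exponents.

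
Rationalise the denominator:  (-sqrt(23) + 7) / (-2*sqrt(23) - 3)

(-17*sqrt(23) + 67)/83

Multiply numerator and denominator by -3 + 2*sqrt(23).
Denominator becomes -83; numerator becomes -67 + 17*sqrt(23).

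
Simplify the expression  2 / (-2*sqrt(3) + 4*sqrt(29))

(sqrt(3) + 2*sqrt(29))/113

Multiply numerator and denominator by 2*sqrt(3) + 4*sqrt(29).
Denominator becomes 452; numerator becomes 4*sqrt(3) + 8*sqrt(29).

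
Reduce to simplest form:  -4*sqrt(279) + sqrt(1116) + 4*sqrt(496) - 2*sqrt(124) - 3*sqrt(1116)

-12*sqrt(31)

4*sqrt(279) = 12*sqrt(31); sqrt(1116) = 6*sqrt(31); 4*sqrt(496) = 16*sqrt(31); 2*sqrt(124) = 4*sqrt(31); 3*sqrt(1116) = 18*sqrt(31)
Combine: (-12 + 6 + 16 - 4 - 18)·sqrt(31) = -12*sqrt(31)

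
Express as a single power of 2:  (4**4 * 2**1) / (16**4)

2**(-7)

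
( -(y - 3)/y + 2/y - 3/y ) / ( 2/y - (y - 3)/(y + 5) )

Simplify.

(y^2 + 3*y - 10)/(y^2 - 5*y - 10)

Numerator: -(y - 3)/y + 2/y - 3/y = (-y + 2)/y
Denominator: 2/y - (y - 3)/(y + 5) = (-y^2 + 5*y + 10)/(y^2 + 5*y)
Divide: ((-y + 2)/y) · ((y^2 + 5*y)/(-y^2 + 5*y + 10)) = (y^2 + 3*y - 10)/(y^2 - 5*y - 10)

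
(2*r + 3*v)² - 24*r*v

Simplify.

After expansion: 4*r² - 12*r*v + 9*v² — a perfect-square trinomial.

(2*r - 3*v)²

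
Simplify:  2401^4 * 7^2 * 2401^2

7^26

2401^4 = 7^16; 7^2 = 7^2; 2401^2 = 7^8
Combine exponents: 7^26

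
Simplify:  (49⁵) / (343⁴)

7^(-2)

49⁵ = 7^10; 343⁴ = 7^12
Combine exponents: 7^(-2)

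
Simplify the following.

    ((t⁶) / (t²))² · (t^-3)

Inside the bracket: t⁴
Raise to the power 2: t⁸
Multiply by (t^-3): add exponents.

t⁵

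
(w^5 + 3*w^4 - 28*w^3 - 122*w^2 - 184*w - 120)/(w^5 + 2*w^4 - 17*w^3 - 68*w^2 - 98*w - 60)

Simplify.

Factor: w^5 + 3*w^4 - 28*w^3 - 122*w^2 - 184*w - 120 = (w^2 + 2*w + 2)*(w + 5)*(w - 6)*(w + 2);  w^5 + 2*w^4 - 17*w^3 - 68*w^2 - 98*w - 60 = (w + 2)*(w^2 + 2*w + 2)*(w - 5)*(w + 3)
Cancel the common factors (w^2 + 2*w + 2), (w + 2).

(w^2 - w - 30)/(w^2 - 2*w - 15)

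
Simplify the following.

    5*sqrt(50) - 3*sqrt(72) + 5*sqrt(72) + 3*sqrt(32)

5*sqrt(50) = 25*sqrt(2); 3*sqrt(72) = 18*sqrt(2); 5*sqrt(72) = 30*sqrt(2); 3*sqrt(32) = 12*sqrt(2)
Combine: (25 - 18 + 30 + 12)·sqrt(2) = 49*sqrt(2)

49*sqrt(2)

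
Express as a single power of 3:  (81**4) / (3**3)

3**13

81**4 = 3**16; 3**3 = 3**3
Combine exponents: 3**13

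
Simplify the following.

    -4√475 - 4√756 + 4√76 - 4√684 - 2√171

-42*√19 - 24*√21

4√475 = 20*√19; 4√756 = 24*√21; 4√76 = 8*√19; 4√684 = 24*√19; 2√171 = 6*√19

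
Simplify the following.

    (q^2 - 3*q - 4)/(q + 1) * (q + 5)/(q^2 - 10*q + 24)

Factor: q^2 - 3*q - 4 = (q + 1)*(q - 4);  q^2 - 10*q + 24 = (q - 4)*(q - 6)
Cancel the common factors (q - 4), (q + 1).

(q + 5)/(q - 6)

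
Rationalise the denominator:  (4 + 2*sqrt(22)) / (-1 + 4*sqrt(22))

Multiply numerator and denominator by -4*sqrt(22) - 1.
Denominator becomes -351; numerator becomes -180 - 18*sqrt(22).

(2*sqrt(22) + 20)/39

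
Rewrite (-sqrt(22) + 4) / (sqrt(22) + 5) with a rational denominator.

-3*sqrt(22) + 14

Multiply numerator and denominator by -sqrt(22) + 5.
Denominator becomes 3; numerator becomes -9*sqrt(22) + 42.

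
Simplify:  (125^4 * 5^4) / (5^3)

5^13

125^4 = 5^12; 5^4 = 5^4; 5^3 = 5^3
Combine exponents: 5^13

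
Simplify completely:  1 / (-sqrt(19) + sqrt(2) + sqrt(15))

(sqrt(19) + 3*sqrt(15) + 16*sqrt(2) + sqrt(570))/58

Group as (sqrt(2) + sqrt(15)) - sqrt(19); multiply by (sqrt(2) + sqrt(15)) + sqrt(19), then rationalise the remaining surd.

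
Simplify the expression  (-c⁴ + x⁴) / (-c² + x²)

Factor x^4 - c^4 and cancel (-c² + x²).

c² + x²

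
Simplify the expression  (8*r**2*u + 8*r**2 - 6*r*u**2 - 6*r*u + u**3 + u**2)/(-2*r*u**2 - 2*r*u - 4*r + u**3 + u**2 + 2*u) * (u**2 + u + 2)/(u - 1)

(-4*r*u - 4*r + u**2 + u)/(u - 1)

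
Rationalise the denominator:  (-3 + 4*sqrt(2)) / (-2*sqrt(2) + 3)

Multiply numerator and denominator by 2*sqrt(2) + 3.
Denominator becomes 1; numerator becomes 7 + 6*sqrt(2).

7 + 6*sqrt(2)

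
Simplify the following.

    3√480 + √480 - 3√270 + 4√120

15*√30

3√480 = 12*√30; √480 = 4*√30; 3√270 = 9*√30; 4√120 = 8*√30
Combine: (12 + 4 - 9 + 8)·√30 = 15*√30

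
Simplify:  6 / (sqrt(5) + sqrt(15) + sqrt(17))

(-20*sqrt(51) + 6*sqrt(17) + 14*sqrt(15) + 54*sqrt(5))/97

Group as (sqrt(5) + sqrt(17)) + sqrt(15); multiply by (sqrt(5) + sqrt(17)) - sqrt(15), then rationalise the remaining surd.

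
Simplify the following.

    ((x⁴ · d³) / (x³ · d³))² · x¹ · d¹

d*x³

Inside the bracket: x¹
Raise to the power 2: x²
Multiply by x¹ · d¹: add exponents.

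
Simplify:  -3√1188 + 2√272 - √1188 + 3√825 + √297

-6*√33 + 8*√17

3√1188 = 18*√33; 2√272 = 8*√17; √1188 = 6*√33; 3√825 = 15*√33; √297 = 3*√33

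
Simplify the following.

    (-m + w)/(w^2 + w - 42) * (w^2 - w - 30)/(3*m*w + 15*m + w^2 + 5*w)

Factor: w^2 + w - 42 = (w - 6)*(w + 7);  w^2 - w - 30 = (w + 5)*(w - 6);  3*m*w + 15*m + w^2 + 5*w = (3*m + w)*(w + 5)
Cancel the common factors (w + 5), (w - 6).

(-m + w)/(3*m*w + 21*m + w^2 + 7*w)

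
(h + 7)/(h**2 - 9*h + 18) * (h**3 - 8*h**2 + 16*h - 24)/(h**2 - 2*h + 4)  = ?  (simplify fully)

(h + 7)/(h - 3)

Factor: h**2 - 9*h + 18 = (h - 3)*(h - 6);  h**3 - 8*h**2 + 16*h - 24 = (h - 6)*(h**2 - 2*h + 4)
Cancel the common factors (h**2 - 2*h + 4), (h - 6).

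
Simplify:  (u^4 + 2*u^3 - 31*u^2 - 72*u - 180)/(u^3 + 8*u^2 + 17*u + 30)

Factor: u^4 + 2*u^3 - 31*u^2 - 72*u - 180 = (u + 6)*(u - 6)*(u^2 + 2*u + 5);  u^3 + 8*u^2 + 17*u + 30 = (u^2 + 2*u + 5)*(u + 6)
Cancel the common factors (u^2 + 2*u + 5), (u + 6).

u - 6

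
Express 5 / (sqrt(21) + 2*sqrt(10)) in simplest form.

(-5*sqrt(21) + 10*sqrt(10))/19

Multiply numerator and denominator by -2*sqrt(10) + sqrt(21).
Denominator becomes -19; numerator becomes -10*sqrt(10) + 5*sqrt(21).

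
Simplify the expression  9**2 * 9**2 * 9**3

3**14

9**2 = 3**4; 9**2 = 3**4; 9**3 = 3**6
Combine exponents: 3**14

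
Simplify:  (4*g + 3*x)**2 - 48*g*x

(4*g - 3*x)**2

Expanding gives 16*g**2 - 24*g*x + 9*x**2, a perfect square.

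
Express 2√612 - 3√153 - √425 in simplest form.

-2*√17

2√612 = 12*√17; 3√153 = 9*√17; √425 = 5*√17
Combine: (12 - 9 - 5)·√17 = -2*√17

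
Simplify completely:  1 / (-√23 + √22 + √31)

Group as (√22 + √31) - √23; multiply by (√22 + √31) + √23, then rationalise the remaining surd.

(-15*√23 + 7*√31 + 16*√22 + √15686)/914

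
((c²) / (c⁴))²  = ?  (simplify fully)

c^(-4)

Inside the bracket: (c^-2)
Raise to the power 2: (c^-4)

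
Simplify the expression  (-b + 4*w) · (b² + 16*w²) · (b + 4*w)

-b⁴ + 256*w⁴

Pair the conjugate factors: ((4*w)+b)((4*w)-b) = -b² + 16*w², then repeat with the next factor.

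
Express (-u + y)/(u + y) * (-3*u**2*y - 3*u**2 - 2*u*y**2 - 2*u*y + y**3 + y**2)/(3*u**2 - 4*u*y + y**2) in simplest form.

y + 1

Factor: -3*u**2*y - 3*u**2 - 2*u*y**2 - 2*u*y + y**3 + y**2 = (-3*u + y)*(y + 1)*(u + y);  3*u**2 - 4*u*y + y**2 = (-3*u + y)*(-u + y)
Cancel the common factors (-3*u + y), (u + y), (-u + y).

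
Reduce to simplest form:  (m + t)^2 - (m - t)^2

4*m*t

Write as f(m,t) - f(m,-t) and expand.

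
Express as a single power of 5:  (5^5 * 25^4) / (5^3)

5^5 = 5^5; 25^4 = 5^8; 5^3 = 5^3
Combine exponents: 5^10

5^10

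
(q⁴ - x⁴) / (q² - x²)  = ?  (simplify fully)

q² + x²

q⁴ - x⁴ factors as -(-q + x)*(q + x)*(q² + x²).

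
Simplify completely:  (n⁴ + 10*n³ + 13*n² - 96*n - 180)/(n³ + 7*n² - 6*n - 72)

(n² + 7*n + 10)/(n + 4)

Factor: n⁴ + 10*n³ + 13*n² - 96*n - 180 = (n + 5)·(n + 6)·(n - 3)·(n + 2);  n³ + 7*n² - 6*n - 72 = (n - 3)·(n + 6)·(n + 4)
Cancel the common factors (n + 6), (n - 3).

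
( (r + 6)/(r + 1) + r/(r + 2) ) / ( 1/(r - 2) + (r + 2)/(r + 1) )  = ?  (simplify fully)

(2*r^3 + 5*r^2 - 6*r - 24)/(r^3 + 3*r^2 - r - 6)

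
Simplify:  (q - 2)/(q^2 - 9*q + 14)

1/(q - 7)

Factor: q^2 - 9*q + 14 = (q - 7)*(q - 2)
Cancel the common factor (q - 2).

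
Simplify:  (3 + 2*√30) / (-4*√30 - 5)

Multiply numerator and denominator by -5 + 4*√30.
Denominator becomes -455; numerator becomes 2*√30 + 225.

(-225 - 2*√30)/455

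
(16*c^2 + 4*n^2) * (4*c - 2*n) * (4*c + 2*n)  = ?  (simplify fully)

256*c^4 - 16*n^4

Telescope via difference of squares: ((4*c)+(2*n))((4*c)-(2*n)) = 16*c^2 - 4*n^2, then repeat with the next factor.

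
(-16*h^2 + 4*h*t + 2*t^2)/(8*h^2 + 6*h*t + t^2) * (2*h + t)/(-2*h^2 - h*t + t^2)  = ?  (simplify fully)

Factor: -16*h^2 + 4*h*t + 2*t^2 = 2*(4*h + t)*(-2*h + t);  8*h^2 + 6*h*t + t^2 = (4*h + t)*(2*h + t);  -2*h^2 - h*t + t^2 = (-2*h + t)*(h + t)
Cancel the common factors (2*h + t), (-2*h + t), (4*h + t).

2/(h + t)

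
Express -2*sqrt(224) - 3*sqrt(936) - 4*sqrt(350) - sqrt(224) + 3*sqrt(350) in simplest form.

-18*sqrt(26) - 17*sqrt(14)

2*sqrt(224) = 8*sqrt(14); 3*sqrt(936) = 18*sqrt(26); 4*sqrt(350) = 20*sqrt(14); sqrt(224) = 4*sqrt(14); 3*sqrt(350) = 15*sqrt(14)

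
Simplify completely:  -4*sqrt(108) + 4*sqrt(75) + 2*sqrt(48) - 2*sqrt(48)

4*sqrt(108) = 24*sqrt(3); 4*sqrt(75) = 20*sqrt(3); 2*sqrt(48) = 8*sqrt(3); 2*sqrt(48) = 8*sqrt(3)
Combine: (-24 + 20 + 8 - 8)·sqrt(3) = -4*sqrt(3)

-4*sqrt(3)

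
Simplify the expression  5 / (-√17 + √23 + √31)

(-185*√17 + 45*√31 + 125*√23 + 10*√12121)/1483

Group as (√23 + √31) - √17; multiply by (√23 + √31) + √17, then rationalise the remaining surd.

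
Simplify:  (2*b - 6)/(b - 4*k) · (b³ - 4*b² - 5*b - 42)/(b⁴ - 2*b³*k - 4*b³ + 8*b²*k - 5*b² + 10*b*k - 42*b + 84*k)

(2*b - 6)/(b² - 6*b*k + 8*k²)

Factor: 2*b - 6 = 2·(b - 3);  b³ - 4*b² - 5*b - 42 = (b² + 2*b + 7)·(b - 6);  b⁴ - 2*b³*k - 4*b³ + 8*b²*k - 5*b² + 10*b*k - 42*b + 84*k = (b² + 2*b + 7)·(b - 2*k)·(b - 6)
Cancel the common factors (b² + 2*b + 7), (b - 6).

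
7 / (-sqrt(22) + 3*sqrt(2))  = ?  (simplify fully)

(-7*sqrt(22) - 21*sqrt(2))/4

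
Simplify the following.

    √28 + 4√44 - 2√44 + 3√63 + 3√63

√28 = 2*√7; 4√44 = 8*√11; 2√44 = 4*√11; 3√63 = 9*√7; 3√63 = 9*√7

4*√11 + 20*√7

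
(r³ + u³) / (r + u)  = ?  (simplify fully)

r² - r*u + u²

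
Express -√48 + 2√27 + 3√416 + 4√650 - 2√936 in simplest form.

√48 = 4*√3; 2√27 = 6*√3; 3√416 = 12*√26; 4√650 = 20*√26; 2√936 = 12*√26

2*√3 + 20*√26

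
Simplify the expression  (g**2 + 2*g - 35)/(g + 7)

Factor: g**2 + 2*g - 35 = (g + 7)*(g - 5)
Cancel the common factor (g + 7).

g - 5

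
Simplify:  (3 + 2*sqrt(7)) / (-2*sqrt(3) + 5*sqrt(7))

(6*sqrt(3) + 4*sqrt(21) + 15*sqrt(7) + 70)/163

Multiply numerator and denominator by 2*sqrt(3) + 5*sqrt(7).
Denominator becomes 163; numerator becomes 6*sqrt(3) + 4*sqrt(21) + 15*sqrt(7) + 70.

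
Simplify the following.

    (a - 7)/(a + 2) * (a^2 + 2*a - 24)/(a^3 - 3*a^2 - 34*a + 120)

Factor: a^2 + 2*a - 24 = (a + 6)*(a - 4);  a^3 - 3*a^2 - 34*a + 120 = (a - 5)*(a - 4)*(a + 6)
Cancel the common factors (a + 6), (a - 4).

(a - 7)/(a^2 - 3*a - 10)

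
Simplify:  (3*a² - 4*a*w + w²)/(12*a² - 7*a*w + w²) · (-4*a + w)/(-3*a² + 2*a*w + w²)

1/(3*a + w)

Factor: 3*a² - 4*a*w + w² = (-a + w)·(-3*a + w);  12*a² - 7*a*w + w² = (-4*a + w)·(-3*a + w);  -3*a² + 2*a*w + w² = (3*a + w)·(-a + w)
Cancel the common factors (-a + w), (-3*a + w), (-4*a + w).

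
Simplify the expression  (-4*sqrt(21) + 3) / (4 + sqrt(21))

(-96 + 19*sqrt(21))/5

Multiply numerator and denominator by -sqrt(21) + 4.
Denominator becomes -5; numerator becomes -19*sqrt(21) + 96.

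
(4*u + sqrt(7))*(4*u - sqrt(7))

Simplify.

16*u**2 - 7

(4*u)**2 - (sqrt(7))**2 = 16*u**2 - 7.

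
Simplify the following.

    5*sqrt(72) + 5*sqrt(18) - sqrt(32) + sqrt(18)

44*sqrt(2)

5*sqrt(72) = 30*sqrt(2); 5*sqrt(18) = 15*sqrt(2); sqrt(32) = 4*sqrt(2); sqrt(18) = 3*sqrt(2)
Combine: (30 + 15 - 4 + 3)·sqrt(2) = 44*sqrt(2)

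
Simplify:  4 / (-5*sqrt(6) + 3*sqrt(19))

Multiply numerator and denominator by 5*sqrt(6) + 3*sqrt(19).
Denominator becomes 21; numerator becomes 20*sqrt(6) + 12*sqrt(19).

(20*sqrt(6) + 12*sqrt(19))/21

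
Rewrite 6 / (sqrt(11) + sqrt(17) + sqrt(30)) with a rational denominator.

Group as (sqrt(17) + sqrt(30)) + sqrt(11); multiply by (sqrt(17) + sqrt(30)) - sqrt(11), then rationalise the remaining surd.

(-sqrt(5610) - sqrt(30) + 12*sqrt(17) + 18*sqrt(11))/62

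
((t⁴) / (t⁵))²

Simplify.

Inside the bracket: (t^-1)
Raise to the power 2: (t^-2)

t^(-2)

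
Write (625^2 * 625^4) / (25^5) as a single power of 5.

5^14

625^2 = 5^8; 625^4 = 5^16; 25^5 = 5^10
Combine exponents: 5^14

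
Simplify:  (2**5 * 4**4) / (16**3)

2**1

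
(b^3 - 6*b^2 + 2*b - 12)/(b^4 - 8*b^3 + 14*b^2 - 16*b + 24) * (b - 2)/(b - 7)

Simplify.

1/(b - 7)

Factor: b^3 - 6*b^2 + 2*b - 12 = (b - 6)*(b^2 + 2);  b^4 - 8*b^3 + 14*b^2 - 16*b + 24 = (b^2 + 2)*(b - 2)*(b - 6)
Cancel the common factors (b^2 + 2), (b - 6), (b - 2).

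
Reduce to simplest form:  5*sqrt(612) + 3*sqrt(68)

36*sqrt(17)

5*sqrt(612) = 30*sqrt(17); 3*sqrt(68) = 6*sqrt(17)
Combine: (30 + 6)·sqrt(17) = 36*sqrt(17)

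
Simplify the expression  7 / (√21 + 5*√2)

(-7*√21 + 35*√2)/29

Multiply numerator and denominator by -√21 + 5*√2.
Denominator becomes 29; numerator becomes -7*√21 + 35*√2.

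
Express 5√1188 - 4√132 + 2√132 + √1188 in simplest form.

32*√33

5√1188 = 30*√33; 4√132 = 8*√33; 2√132 = 4*√33; √1188 = 6*√33
Combine: (30 - 8 + 4 + 6)·√33 = 32*√33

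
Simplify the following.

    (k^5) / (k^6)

Quotient: (k^-1)

1/k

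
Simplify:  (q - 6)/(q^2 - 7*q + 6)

1/(q - 1)

Factor: q^2 - 7*q + 6 = (q - 6)*(q - 1)
Cancel the common factor (q - 6).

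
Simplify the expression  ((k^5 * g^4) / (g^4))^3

k^15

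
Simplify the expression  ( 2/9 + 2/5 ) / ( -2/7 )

-98/45

Numerator: 2/9 + 2/5 = 28/45
Denominator: -2/7 = -2/7
Divide: (28/45) · (-7/2) = -98/45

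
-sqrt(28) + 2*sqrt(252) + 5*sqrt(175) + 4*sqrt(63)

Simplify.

sqrt(28) = 2*sqrt(7); 2*sqrt(252) = 12*sqrt(7); 5*sqrt(175) = 25*sqrt(7); 4*sqrt(63) = 12*sqrt(7)
Combine: (-2 + 12 + 25 + 12)·sqrt(7) = 47*sqrt(7)

47*sqrt(7)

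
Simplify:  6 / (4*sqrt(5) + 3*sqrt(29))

(-24*sqrt(5) + 18*sqrt(29))/181

Multiply numerator and denominator by -3*sqrt(29) + 4*sqrt(5).
Denominator becomes -181; numerator becomes -18*sqrt(29) + 24*sqrt(5).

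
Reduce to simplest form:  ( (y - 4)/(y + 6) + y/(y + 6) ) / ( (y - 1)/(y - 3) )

Numerator: (y - 4)/(y + 6) + y/(y + 6) = (2*y - 4)/(y + 6)
Denominator: (y - 1)/(y - 3) = (y - 1)/(y - 3)
Divide: ((2*y - 4)/(y + 6)) · ((y - 3)/(y - 1)) = (2*y**2 - 10*y + 12)/(y**2 + 5*y - 6)

(2*y**2 - 10*y + 12)/(y**2 + 5*y - 6)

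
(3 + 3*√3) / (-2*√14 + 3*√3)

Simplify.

Multiply numerator and denominator by 3*√3 + 2*√14.
Denominator becomes -29; numerator becomes 9*√3 + 6*√14 + 27 + 6*√42.

(-6*√42 - 27 - 6*√14 - 9*√3)/29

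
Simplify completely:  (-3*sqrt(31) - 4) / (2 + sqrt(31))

Multiply numerator and denominator by -sqrt(31) + 2.
Denominator becomes -27; numerator becomes -2*sqrt(31) + 85.

(-85 + 2*sqrt(31))/27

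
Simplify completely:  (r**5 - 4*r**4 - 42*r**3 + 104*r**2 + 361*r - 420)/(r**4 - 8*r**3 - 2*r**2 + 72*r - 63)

(r**2 + r - 20)/(r - 3)

Factor: r**5 - 4*r**4 - 42*r**3 + 104*r**2 + 361*r - 420 = (r - 7)*(r - 4)*(r + 5)*(r - 1)*(r + 3);  r**4 - 8*r**3 - 2*r**2 + 72*r - 63 = (r + 3)*(r - 7)*(r - 3)*(r - 1)
Cancel the common factors (r - 1), (r + 3), (r - 7).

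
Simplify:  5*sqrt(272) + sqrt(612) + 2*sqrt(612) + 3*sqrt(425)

53*sqrt(17)

5*sqrt(272) = 20*sqrt(17); sqrt(612) = 6*sqrt(17); 2*sqrt(612) = 12*sqrt(17); 3*sqrt(425) = 15*sqrt(17)
Combine: (20 + 6 + 12 + 15)·sqrt(17) = 53*sqrt(17)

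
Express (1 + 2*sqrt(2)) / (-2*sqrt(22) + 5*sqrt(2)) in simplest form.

(-8*sqrt(11) - 20 - 2*sqrt(22) - 5*sqrt(2))/38

Multiply numerator and denominator by 5*sqrt(2) + 2*sqrt(22).
Denominator becomes -38; numerator becomes 5*sqrt(2) + 2*sqrt(22) + 20 + 8*sqrt(11).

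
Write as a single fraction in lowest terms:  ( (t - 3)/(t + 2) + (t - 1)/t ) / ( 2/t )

(t**2 - t - 1)/(t + 2)

Numerator: (t - 3)/(t + 2) + (t - 1)/t = (2*t**2 - 2*t - 2)/(t**2 + 2*t)
Denominator: 2/t = 2/t
Divide: ((2*t**2 - 2*t - 2)/(t**2 + 2*t)) · (t/2) = (t**2 - t - 1)/(t + 2)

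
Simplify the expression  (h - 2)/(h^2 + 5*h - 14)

1/(h + 7)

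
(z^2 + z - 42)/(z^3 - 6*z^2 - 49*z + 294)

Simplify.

1/(z - 7)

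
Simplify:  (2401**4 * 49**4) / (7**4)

7**20

2401**4 = 7**16; 49**4 = 7**8; 7**4 = 7**4
Combine exponents: 7**20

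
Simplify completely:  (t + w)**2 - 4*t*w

Expand the square and combine the 4*t*w term.

(t - w)**2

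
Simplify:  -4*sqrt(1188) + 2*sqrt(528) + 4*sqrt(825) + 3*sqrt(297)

4*sqrt(1188) = 24*sqrt(33); 2*sqrt(528) = 8*sqrt(33); 4*sqrt(825) = 20*sqrt(33); 3*sqrt(297) = 9*sqrt(33)
Combine: (-24 + 8 + 20 + 9)·sqrt(33) = 13*sqrt(33)

13*sqrt(33)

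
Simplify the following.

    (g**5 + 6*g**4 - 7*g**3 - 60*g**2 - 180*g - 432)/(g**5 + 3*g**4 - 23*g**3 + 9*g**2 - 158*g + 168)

(g**2 + 9*g + 18)/(g**2 + 6*g - 7)

Factor: g**5 + 6*g**4 - 7*g**3 - 60*g**2 - 180*g - 432 = (g + 3)*(g + 6)*(g**2 + g + 6)*(g - 4);  g**5 + 3*g**4 - 23*g**3 + 9*g**2 - 158*g + 168 = (g - 1)*(g**2 + g + 6)*(g - 4)*(g + 7)
Cancel the common factors (g**2 + g + 6), (g - 4).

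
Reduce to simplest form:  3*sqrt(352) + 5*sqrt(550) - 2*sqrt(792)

25*sqrt(22)

3*sqrt(352) = 12*sqrt(22); 5*sqrt(550) = 25*sqrt(22); 2*sqrt(792) = 12*sqrt(22)
Combine: (12 + 25 - 12)·sqrt(22) = 25*sqrt(22)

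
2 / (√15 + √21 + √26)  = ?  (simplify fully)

(-3*√910 + 5*√26 + 10*√21 + 16*√15)/290

Group as (√15 + √21) + √26; multiply by (√15 + √21) - √26, then rationalise the remaining surd.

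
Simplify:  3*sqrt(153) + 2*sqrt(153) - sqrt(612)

3*sqrt(153) = 9*sqrt(17); 2*sqrt(153) = 6*sqrt(17); sqrt(612) = 6*sqrt(17)
Combine: (9 + 6 - 6)·sqrt(17) = 9*sqrt(17)

9*sqrt(17)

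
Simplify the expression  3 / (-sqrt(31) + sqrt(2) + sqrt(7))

Group as (sqrt(2) + sqrt(7)) - sqrt(31); multiply by (sqrt(2) + sqrt(7)) + sqrt(31), then rationalise the remaining surd.

(-33*sqrt(31) - 39*sqrt(7) - 54*sqrt(2) - 3*sqrt(434))/214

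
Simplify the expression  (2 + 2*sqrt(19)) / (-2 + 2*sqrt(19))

(sqrt(19) + 10)/9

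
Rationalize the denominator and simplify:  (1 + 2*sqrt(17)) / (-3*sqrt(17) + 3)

(-35 - 3*sqrt(17))/48

Multiply numerator and denominator by 3 + 3*sqrt(17).
Denominator becomes -144; numerator becomes 9*sqrt(17) + 105.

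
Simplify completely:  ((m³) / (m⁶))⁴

m^(-12)

Inside the bracket: (m^-3)
Raise to the power 4: (m^-12)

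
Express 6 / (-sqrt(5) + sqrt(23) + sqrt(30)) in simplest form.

(-24*sqrt(5) - sqrt(30) + 6*sqrt(23) + 5*sqrt(138))/38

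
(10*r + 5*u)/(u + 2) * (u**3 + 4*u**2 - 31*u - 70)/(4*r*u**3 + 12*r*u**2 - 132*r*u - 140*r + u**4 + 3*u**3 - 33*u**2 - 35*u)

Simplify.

Factor: 10*r + 5*u = 5*(2*r + u);  u**3 + 4*u**2 - 31*u - 70 = (u - 5)*(u + 7)*(u + 2);  4*r*u**3 + 12*r*u**2 - 132*r*u - 140*r + u**4 + 3*u**3 - 33*u**2 - 35*u = (u + 1)*(4*r + u)*(u + 7)*(u - 5)
Cancel the common factors (u - 5), (u + 2), (u + 7).

(10*r + 5*u)/(4*r*u + 4*r + u**2 + u)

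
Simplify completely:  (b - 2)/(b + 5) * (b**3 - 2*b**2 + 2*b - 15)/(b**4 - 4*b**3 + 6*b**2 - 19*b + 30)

1/(b + 5)

Factor: b**3 - 2*b**2 + 2*b - 15 = (b - 3)*(b**2 + b + 5);  b**4 - 4*b**3 + 6*b**2 - 19*b + 30 = (b**2 + b + 5)*(b - 3)*(b - 2)
Cancel the common factors (b**2 + b + 5), (b - 3), (b - 2).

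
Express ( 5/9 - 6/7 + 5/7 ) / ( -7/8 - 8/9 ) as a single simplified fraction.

-208/889

Numerator: 5/9 - 6/7 + 5/7 = 26/63
Denominator: -7/8 - 8/9 = -127/72
Divide: (26/63) · (-72/127) = -208/889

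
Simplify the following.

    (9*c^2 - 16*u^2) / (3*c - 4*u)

3*c + 4*u

Difference of squares: factor out (3*c - 4*u).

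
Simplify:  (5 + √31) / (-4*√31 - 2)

Multiply numerator and denominator by -2 + 4*√31.
Denominator becomes -492; numerator becomes 18*√31 + 114.

(-19 - 3*√31)/82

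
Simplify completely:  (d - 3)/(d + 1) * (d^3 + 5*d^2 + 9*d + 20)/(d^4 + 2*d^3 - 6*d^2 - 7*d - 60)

1/(d + 1)

Factor: d^3 + 5*d^2 + 9*d + 20 = (d + 4)*(d^2 + d + 5);  d^4 + 2*d^3 - 6*d^2 - 7*d - 60 = (d^2 + d + 5)*(d - 3)*(d + 4)
Cancel the common factors (d^2 + d + 5), (d + 4), (d - 3).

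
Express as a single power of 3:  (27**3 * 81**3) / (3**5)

3**16

27**3 = 3**9; 81**3 = 3**12; 3**5 = 3**5
Combine exponents: 3**16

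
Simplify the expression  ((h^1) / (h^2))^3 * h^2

1/h

Inside the bracket: (h^-1)
Raise to the power 3: (h^-3)
Multiply by h^2: add exponents.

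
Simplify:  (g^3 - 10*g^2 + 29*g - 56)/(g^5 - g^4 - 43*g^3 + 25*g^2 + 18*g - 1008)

1/(g^2 + 9*g + 18)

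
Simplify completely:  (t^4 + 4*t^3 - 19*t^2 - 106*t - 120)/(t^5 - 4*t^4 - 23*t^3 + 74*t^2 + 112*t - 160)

Factor: t^4 + 4*t^3 - 19*t^2 - 106*t - 120 = (t + 3)*(t - 5)*(t + 4)*(t + 2);  t^5 - 4*t^4 - 23*t^3 + 74*t^2 + 112*t - 160 = (t - 5)*(t - 4)*(t - 1)*(t + 2)*(t + 4)
Cancel the common factors (t + 2), (t + 4), (t - 5).

(t + 3)/(t^2 - 5*t + 4)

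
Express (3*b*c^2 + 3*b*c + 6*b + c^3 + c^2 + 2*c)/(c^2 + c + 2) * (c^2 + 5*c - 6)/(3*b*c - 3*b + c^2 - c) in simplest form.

c + 6

Factor: 3*b*c^2 + 3*b*c + 6*b + c^3 + c^2 + 2*c = (c^2 + c + 2)*(3*b + c);  c^2 + 5*c - 6 = (c - 1)*(c + 6);  3*b*c - 3*b + c^2 - c = (3*b + c)*(c - 1)
Cancel the common factors (c^2 + c + 2), (c - 1), (3*b + c).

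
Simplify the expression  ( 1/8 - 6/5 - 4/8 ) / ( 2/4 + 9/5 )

-63/92

Numerator: 1/8 - 6/5 - 4/8 = -63/40
Denominator: 2/4 + 9/5 = 23/10
Divide: (-63/40) · (10/23) = -63/92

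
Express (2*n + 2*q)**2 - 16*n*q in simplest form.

4*(n - q)**2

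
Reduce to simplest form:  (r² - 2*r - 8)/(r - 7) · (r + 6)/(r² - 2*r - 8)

Factor: r² - 2*r - 8 = (r + 2)·(r - 4);  r² - 2*r - 8 = (r - 4)·(r + 2)
Cancel the common factors (r - 4), (r + 2).

(r + 6)/(r - 7)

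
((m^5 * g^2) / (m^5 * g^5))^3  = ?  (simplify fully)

Inside the bracket: (g^-3)
Raise to the power 3: (g^-9)

g^(-9)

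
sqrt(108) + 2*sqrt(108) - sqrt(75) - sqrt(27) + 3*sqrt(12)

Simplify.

sqrt(108) = 6*sqrt(3); 2*sqrt(108) = 12*sqrt(3); sqrt(75) = 5*sqrt(3); sqrt(27) = 3*sqrt(3); 3*sqrt(12) = 6*sqrt(3)
Combine: (6 + 12 - 5 - 3 + 6)·sqrt(3) = 16*sqrt(3)

16*sqrt(3)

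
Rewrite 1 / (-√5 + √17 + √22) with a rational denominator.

Group as (√17 + √22) - √5; multiply by (√17 + √22) + √5, then rationalise the remaining surd.

(-17*√5 + 5*√17 + √1870)/170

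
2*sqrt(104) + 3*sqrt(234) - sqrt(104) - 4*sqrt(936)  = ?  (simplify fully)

-13*sqrt(26)

2*sqrt(104) = 4*sqrt(26); 3*sqrt(234) = 9*sqrt(26); sqrt(104) = 2*sqrt(26); 4*sqrt(936) = 24*sqrt(26)
Combine: (4 + 9 - 2 - 24)·sqrt(26) = -13*sqrt(26)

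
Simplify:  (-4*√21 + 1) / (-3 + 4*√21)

(-333 - 8*√21)/327

Multiply numerator and denominator by -4*√21 - 3.
Denominator becomes -327; numerator becomes 8*√21 + 333.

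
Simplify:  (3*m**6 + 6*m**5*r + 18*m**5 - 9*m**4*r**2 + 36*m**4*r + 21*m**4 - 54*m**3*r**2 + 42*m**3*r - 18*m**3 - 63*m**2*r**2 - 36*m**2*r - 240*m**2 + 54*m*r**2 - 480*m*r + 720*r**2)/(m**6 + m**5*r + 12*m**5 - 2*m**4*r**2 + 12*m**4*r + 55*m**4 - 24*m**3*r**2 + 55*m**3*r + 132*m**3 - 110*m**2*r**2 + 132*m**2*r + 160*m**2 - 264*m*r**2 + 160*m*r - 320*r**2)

Factor: 3*m**6 + 6*m**5*r + 18*m**5 - 9*m**4*r**2 + 36*m**4*r + 21*m**4 - 54*m**3*r**2 + 42*m**3*r - 18*m**3 - 63*m**2*r**2 - 36*m**2*r - 240*m**2 + 54*m*r**2 - 480*m*r + 720*r**2 = 3*(m - r)*(m + 5)*(m + 3*r)*(m**2 + 3*m + 8)*(m - 2);  m**6 + m**5*r + 12*m**5 - 2*m**4*r**2 + 12*m**4*r + 55*m**4 - 24*m**3*r**2 + 55*m**3*r + 132*m**3 - 110*m**2*r**2 + 132*m**2*r + 160*m**2 - 264*m*r**2 + 160*m*r - 320*r**2 = (m + 4)*(m**2 + 3*m + 8)*(m + 5)*(m + 2*r)*(m - r)
Cancel the common factors (m**2 + 3*m + 8), (m - r), (m + 5).

(3*m**2 + 9*m*r - 6*m - 18*r)/(m**2 + 2*m*r + 4*m + 8*r)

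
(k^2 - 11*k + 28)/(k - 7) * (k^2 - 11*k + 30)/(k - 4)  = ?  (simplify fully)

k^2 - 11*k + 30

Factor: k^2 - 11*k + 28 = (k - 7)*(k - 4);  k^2 - 11*k + 30 = (k - 6)*(k - 5)
Cancel the common factors (k - 7), (k - 4).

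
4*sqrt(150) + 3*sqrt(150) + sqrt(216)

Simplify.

41*sqrt(6)

4*sqrt(150) = 20*sqrt(6); 3*sqrt(150) = 15*sqrt(6); sqrt(216) = 6*sqrt(6)
Combine: (20 + 15 + 6)·sqrt(6) = 41*sqrt(6)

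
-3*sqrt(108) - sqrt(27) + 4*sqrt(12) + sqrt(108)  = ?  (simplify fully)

-7*sqrt(3)

3*sqrt(108) = 18*sqrt(3); sqrt(27) = 3*sqrt(3); 4*sqrt(12) = 8*sqrt(3); sqrt(108) = 6*sqrt(3)
Combine: (-18 - 3 + 8 + 6)·sqrt(3) = -7*sqrt(3)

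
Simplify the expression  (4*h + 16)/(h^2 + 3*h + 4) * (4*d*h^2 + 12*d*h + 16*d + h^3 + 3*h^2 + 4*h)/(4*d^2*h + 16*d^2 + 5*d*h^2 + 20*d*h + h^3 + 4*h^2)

4/(d + h)

Factor: 4*h + 16 = 4*(h + 4);  4*d*h^2 + 12*d*h + 16*d + h^3 + 3*h^2 + 4*h = (h^2 + 3*h + 4)*(4*d + h);  4*d^2*h + 16*d^2 + 5*d*h^2 + 20*d*h + h^3 + 4*h^2 = (h + 4)*(4*d + h)*(d + h)
Cancel the common factors (h^2 + 3*h + 4), (h + 4), (4*d + h).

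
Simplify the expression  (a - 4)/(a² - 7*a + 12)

Factor: a² - 7*a + 12 = (a - 4)·(a - 3)
Cancel the common factor (a - 4).

1/(a - 3)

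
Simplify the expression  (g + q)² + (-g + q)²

2*g² + 2*q²

Only the even-power cross terms survive.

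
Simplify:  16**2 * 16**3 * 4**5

2**30

16**2 = 2**8; 16**3 = 2**12; 4**5 = 2**10
Combine exponents: 2**30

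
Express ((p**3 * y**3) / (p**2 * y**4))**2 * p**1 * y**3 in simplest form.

Inside the bracket: p**1 * (y**-1)
Raise to the power 2: p**2 * (y**-2)
Multiply by p**1 * y**3: add exponents.

p**3*y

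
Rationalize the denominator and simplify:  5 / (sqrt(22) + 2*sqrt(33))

(-sqrt(22) + 2*sqrt(33))/22

Multiply numerator and denominator by -2*sqrt(33) + sqrt(22).
Denominator becomes -110; numerator becomes -10*sqrt(33) + 5*sqrt(22).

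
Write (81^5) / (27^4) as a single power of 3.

3^8

81^5 = 3^20; 27^4 = 3^12
Combine exponents: 3^8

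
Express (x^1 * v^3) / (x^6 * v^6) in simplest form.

1/(v^3*x^5)

Quotient: (x^-5) * (v^-3)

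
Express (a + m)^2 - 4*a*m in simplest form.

Expanding gives a^2 - 2*a*m + m^2, a perfect square.

(a - m)^2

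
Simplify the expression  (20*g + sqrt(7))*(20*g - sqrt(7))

(20*g)^2 - (sqrt(7))^2 = 400*g^2 - 7.

400*g^2 - 7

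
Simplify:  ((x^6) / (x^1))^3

Inside the bracket: x^5
Raise to the power 3: x^15

x^15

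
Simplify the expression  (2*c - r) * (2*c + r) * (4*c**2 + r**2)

Pair the conjugate factors: ((2*c)+r)((2*c)-r) = 4*c**2 - r**2, then repeat with the next factor.

16*c**4 - r**4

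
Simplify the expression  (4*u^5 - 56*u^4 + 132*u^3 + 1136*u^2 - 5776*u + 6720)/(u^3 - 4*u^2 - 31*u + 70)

Factor: 4*u^5 - 56*u^4 + 132*u^3 + 1136*u^2 - 5776*u + 6720 = 4*(u - 6)*(u - 4)*(u + 5)*(u - 7)*(u - 2);  u^3 - 4*u^2 - 31*u + 70 = (u - 2)*(u - 7)*(u + 5)
Cancel the common factors (u - 2), (u - 7), (u + 5).

4*u^2 - 40*u + 96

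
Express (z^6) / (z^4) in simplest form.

z^2

Quotient: z^2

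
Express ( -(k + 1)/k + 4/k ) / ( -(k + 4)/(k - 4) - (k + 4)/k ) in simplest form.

(k² - 7*k + 12)/(2*k² + 4*k - 16)

Numerator: -(k + 1)/k + 4/k = (-k + 3)/k
Denominator: -(k + 4)/(k - 4) - (k + 4)/k = (-2*k² - 4*k + 16)/(k² - 4*k)
Divide: ((-k + 3)/k) · ((k² - 4*k)/(-2*k² - 4*k + 16)) = (k² - 7*k + 12)/(2*k² + 4*k - 16)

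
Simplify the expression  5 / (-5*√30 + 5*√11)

Multiply numerator and denominator by 5*√11 + 5*√30.
Denominator becomes -475; numerator becomes 25*√11 + 25*√30.

(-√30 - √11)/19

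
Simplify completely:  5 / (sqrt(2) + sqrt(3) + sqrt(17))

Group as (sqrt(2) + sqrt(3)) + sqrt(17); multiply by (sqrt(2) + sqrt(3)) - sqrt(17), then rationalise the remaining surd.

(-8*sqrt(3) - 9*sqrt(2) + sqrt(102) + 6*sqrt(17))/12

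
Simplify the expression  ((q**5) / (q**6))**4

q**(-4)

Inside the bracket: (q**-1)
Raise to the power 4: (q**-4)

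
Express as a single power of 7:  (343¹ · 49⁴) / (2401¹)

343¹ = 7^3; 49⁴ = 7^8; 2401¹ = 7^4
Combine exponents: 7^7

7^7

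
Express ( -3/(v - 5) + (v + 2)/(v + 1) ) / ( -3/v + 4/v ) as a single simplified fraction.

(v^3 - 6*v^2 - 13*v)/(v^2 - 4*v - 5)

Numerator: -3/(v - 5) + (v + 2)/(v + 1) = (v^2 - 6*v - 13)/(v^2 - 4*v - 5)
Denominator: -3/v + 4/v = 1/v
Divide: ((v^2 - 6*v - 13)/(v^2 - 4*v - 5)) · (v) = (v^3 - 6*v^2 - 13*v)/(v^2 - 4*v - 5)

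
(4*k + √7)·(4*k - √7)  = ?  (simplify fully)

(4*k)^2 - (√7)^2 = 16*k² - 7.

16*k² - 7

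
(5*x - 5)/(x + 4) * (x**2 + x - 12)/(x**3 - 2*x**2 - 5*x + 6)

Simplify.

Factor: 5*x - 5 = 5*(x - 1);  x**2 + x - 12 = (x + 4)*(x - 3);  x**3 - 2*x**2 - 5*x + 6 = (x - 1)*(x + 2)*(x - 3)
Cancel the common factors (x - 3), (x + 4), (x - 1).

5/(x + 2)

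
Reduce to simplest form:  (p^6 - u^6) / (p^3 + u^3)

p^3 - u^3

Difference of sixth powers: factor out (p^3 + u^3).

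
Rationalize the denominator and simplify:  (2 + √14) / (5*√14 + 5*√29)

Multiply numerator and denominator by -5*√29 + 5*√14.
Denominator becomes -375; numerator becomes -5*√406 - 10*√29 + 10*√14 + 70.

(-14 - 2*√14 + 2*√29 + √406)/75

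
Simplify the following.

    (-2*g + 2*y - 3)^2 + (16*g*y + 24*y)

(2*g + 2*y + 3)^2

After expansion: 4*g^2 + 8*g*y + 12*g + 4*y^2 + 12*y + 9 — a perfect-square trinomial.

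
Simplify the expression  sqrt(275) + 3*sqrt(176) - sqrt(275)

12*sqrt(11)

sqrt(275) = 5*sqrt(11); 3*sqrt(176) = 12*sqrt(11); sqrt(275) = 5*sqrt(11)
Combine: (5 + 12 - 5)·sqrt(11) = 12*sqrt(11)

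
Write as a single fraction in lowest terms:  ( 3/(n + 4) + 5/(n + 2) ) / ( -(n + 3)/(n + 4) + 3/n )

Numerator: 3/(n + 4) + 5/(n + 2) = (8*n + 26)/(n^2 + 6*n + 8)
Denominator: -(n + 3)/(n + 4) + 3/n = (-n^2 + 12)/(n^2 + 4*n)
Divide: ((8*n + 26)/(n^2 + 6*n + 8)) · ((n^2 + 4*n)/(-n^2 + 12)) = (-8*n^2 - 26*n)/(n^3 + 2*n^2 - 12*n - 24)

(-8*n^2 - 26*n)/(n^3 + 2*n^2 - 12*n - 24)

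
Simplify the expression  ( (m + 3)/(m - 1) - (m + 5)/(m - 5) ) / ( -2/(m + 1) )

(3*m**2 + 8*m + 5)/(m**2 - 6*m + 5)

Numerator: (m + 3)/(m - 1) - (m + 5)/(m - 5) = (-6*m - 10)/(m**2 - 6*m + 5)
Denominator: -2/(m + 1) = -2/(m + 1)
Divide: ((-6*m - 10)/(m**2 - 6*m + 5)) · (-m/2 - 1/2) = (3*m**2 + 8*m + 5)/(m**2 - 6*m + 5)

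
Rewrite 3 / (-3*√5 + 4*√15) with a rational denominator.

(3*√5 + 4*√15)/65

Multiply numerator and denominator by 3*√5 + 4*√15.
Denominator becomes 195; numerator becomes 9*√5 + 12*√15.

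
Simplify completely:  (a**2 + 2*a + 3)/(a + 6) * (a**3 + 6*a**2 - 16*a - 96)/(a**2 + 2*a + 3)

a**2 - 16

Factor: a**3 + 6*a**2 - 16*a - 96 = (a + 6)*(a + 4)*(a - 4)
Cancel the common factors (a**2 + 2*a + 3), (a + 6).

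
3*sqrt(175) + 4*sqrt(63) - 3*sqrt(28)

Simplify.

3*sqrt(175) = 15*sqrt(7); 4*sqrt(63) = 12*sqrt(7); 3*sqrt(28) = 6*sqrt(7)
Combine: (15 + 12 - 6)·sqrt(7) = 21*sqrt(7)

21*sqrt(7)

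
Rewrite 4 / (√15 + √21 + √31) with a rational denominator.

(-24*√1085 + 20*√31 + 100*√21 + 148*√15)/1235

Group as (√15 + √21) + √31; multiply by (√15 + √21) - √31, then rationalise the remaining surd.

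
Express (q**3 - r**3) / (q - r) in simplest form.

Factor as (a-b)(a**2+ab+b**2) with a=q, b=r.

q**2 + q*r + r**2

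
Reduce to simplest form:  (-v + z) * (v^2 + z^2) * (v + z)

Telescope via difference of squares: (z+v)(z-v) = -v^2 + z^2, then repeat with the next factor.

-v^4 + z^4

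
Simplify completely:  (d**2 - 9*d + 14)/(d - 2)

d - 7

Factor: d**2 - 9*d + 14 = (d - 7)*(d - 2)
Cancel the common factor (d - 2).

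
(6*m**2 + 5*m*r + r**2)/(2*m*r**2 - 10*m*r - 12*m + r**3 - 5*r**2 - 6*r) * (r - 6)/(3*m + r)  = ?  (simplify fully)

1/(r + 1)

Factor: 6*m**2 + 5*m*r + r**2 = (3*m + r)*(2*m + r);  2*m*r**2 - 10*m*r - 12*m + r**3 - 5*r**2 - 6*r = (r + 1)*(2*m + r)*(r - 6)
Cancel the common factors (3*m + r), (2*m + r), (r - 6).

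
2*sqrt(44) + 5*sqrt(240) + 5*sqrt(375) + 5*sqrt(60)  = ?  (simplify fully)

4*sqrt(11) + 55*sqrt(15)

2*sqrt(44) = 4*sqrt(11); 5*sqrt(240) = 20*sqrt(15); 5*sqrt(375) = 25*sqrt(15); 5*sqrt(60) = 10*sqrt(15)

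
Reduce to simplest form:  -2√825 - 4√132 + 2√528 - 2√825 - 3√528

2√825 = 10*√33; 4√132 = 8*√33; 2√528 = 8*√33; 2√825 = 10*√33; 3√528 = 12*√33
Combine: (-10 - 8 + 8 - 10 - 12)·√33 = -32*√33

-32*√33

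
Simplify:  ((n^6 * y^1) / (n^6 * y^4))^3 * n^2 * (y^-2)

Inside the bracket: (y^-3)
Raise to the power 3: (y^-9)
Multiply by n^2 * (y^-2): add exponents.

n^2/y^11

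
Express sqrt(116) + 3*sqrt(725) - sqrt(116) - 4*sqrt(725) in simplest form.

sqrt(116) = 2*sqrt(29); 3*sqrt(725) = 15*sqrt(29); sqrt(116) = 2*sqrt(29); 4*sqrt(725) = 20*sqrt(29)
Combine: (2 + 15 - 2 - 20)·sqrt(29) = -5*sqrt(29)

-5*sqrt(29)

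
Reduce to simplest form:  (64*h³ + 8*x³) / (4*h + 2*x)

Apply the sum-of-cubes factorisation and cancel (4*h + 2*x).

16*h² - 8*h*x + 4*x²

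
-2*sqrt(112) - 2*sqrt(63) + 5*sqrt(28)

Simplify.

2*sqrt(112) = 8*sqrt(7); 2*sqrt(63) = 6*sqrt(7); 5*sqrt(28) = 10*sqrt(7)
Combine: (-8 - 6 + 10)·sqrt(7) = -4*sqrt(7)

-4*sqrt(7)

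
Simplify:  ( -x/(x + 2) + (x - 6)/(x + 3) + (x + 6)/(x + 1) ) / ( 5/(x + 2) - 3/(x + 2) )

(x**3 + 4*x**2 + 17*x + 24)/(2*x**2 + 8*x + 6)

Numerator: -x/(x + 2) + (x - 6)/(x + 3) + (x + 6)/(x + 1) = (x**3 + 4*x**2 + 17*x + 24)/(x**3 + 6*x**2 + 11*x + 6)
Denominator: 5/(x + 2) - 3/(x + 2) = 2/(x + 2)
Divide: ((x**3 + 4*x**2 + 17*x + 24)/(x**3 + 6*x**2 + 11*x + 6)) · (x/2 + 1) = (x**3 + 4*x**2 + 17*x + 24)/(2*x**2 + 8*x + 6)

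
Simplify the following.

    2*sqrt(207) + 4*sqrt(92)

14*sqrt(23)

2*sqrt(207) = 6*sqrt(23); 4*sqrt(92) = 8*sqrt(23)
Combine: (6 + 8)·sqrt(23) = 14*sqrt(23)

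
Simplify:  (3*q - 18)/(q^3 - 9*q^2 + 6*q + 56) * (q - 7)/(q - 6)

3/(q^2 - 2*q - 8)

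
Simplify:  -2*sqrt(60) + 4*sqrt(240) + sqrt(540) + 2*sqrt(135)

24*sqrt(15)

2*sqrt(60) = 4*sqrt(15); 4*sqrt(240) = 16*sqrt(15); sqrt(540) = 6*sqrt(15); 2*sqrt(135) = 6*sqrt(15)
Combine: (-4 + 16 + 6 + 6)·sqrt(15) = 24*sqrt(15)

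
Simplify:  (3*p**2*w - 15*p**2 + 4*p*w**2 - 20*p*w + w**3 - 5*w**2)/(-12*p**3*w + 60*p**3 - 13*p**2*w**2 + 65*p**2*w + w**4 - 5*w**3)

-1/(4*p - w)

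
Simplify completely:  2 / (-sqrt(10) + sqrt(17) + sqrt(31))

Group as (sqrt(17) + sqrt(31)) - sqrt(10); multiply by (sqrt(17) + sqrt(31)) + sqrt(10), then rationalise the remaining surd.

(-19*sqrt(10) - 2*sqrt(31) + 12*sqrt(17) + sqrt(5270))/166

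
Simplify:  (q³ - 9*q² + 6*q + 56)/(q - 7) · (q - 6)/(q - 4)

q² - 4*q - 12

Factor: q³ - 9*q² + 6*q + 56 = (q - 7)·(q + 2)·(q - 4)
Cancel the common factors (q - 7), (q - 4).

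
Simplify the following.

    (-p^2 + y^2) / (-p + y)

p + y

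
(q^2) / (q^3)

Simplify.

Quotient: (q^-1)

1/q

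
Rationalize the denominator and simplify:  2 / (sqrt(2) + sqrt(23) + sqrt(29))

Group as (sqrt(2) + sqrt(23)) + sqrt(29); multiply by (sqrt(2) + sqrt(23)) - sqrt(29), then rationalise the remaining surd.

(-sqrt(1334) - 2*sqrt(29) + 4*sqrt(23) + 25*sqrt(2))/42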